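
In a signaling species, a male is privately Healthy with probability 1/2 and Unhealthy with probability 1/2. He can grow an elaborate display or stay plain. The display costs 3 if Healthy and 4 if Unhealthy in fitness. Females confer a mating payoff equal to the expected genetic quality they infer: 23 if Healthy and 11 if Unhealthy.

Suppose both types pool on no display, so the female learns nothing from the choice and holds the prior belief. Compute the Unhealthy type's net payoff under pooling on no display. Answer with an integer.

17

Pooled mating payoff = 1/2·23 + 1/2·11 = 17.
Unhealthy pays no cost for no display, so net payoff = 17.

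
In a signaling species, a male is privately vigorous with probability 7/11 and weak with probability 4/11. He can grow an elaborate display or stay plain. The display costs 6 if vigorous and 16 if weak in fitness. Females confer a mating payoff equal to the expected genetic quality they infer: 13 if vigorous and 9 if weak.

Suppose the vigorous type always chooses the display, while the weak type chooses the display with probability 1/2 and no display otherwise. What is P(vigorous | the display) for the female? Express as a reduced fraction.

7/9

P(the display) = (7/11)·1 + (4/11)·(1/2) = 9/11.
By Bayes' rule, P(vigorous | the display) = (7/11) / (9/11) = 7/9.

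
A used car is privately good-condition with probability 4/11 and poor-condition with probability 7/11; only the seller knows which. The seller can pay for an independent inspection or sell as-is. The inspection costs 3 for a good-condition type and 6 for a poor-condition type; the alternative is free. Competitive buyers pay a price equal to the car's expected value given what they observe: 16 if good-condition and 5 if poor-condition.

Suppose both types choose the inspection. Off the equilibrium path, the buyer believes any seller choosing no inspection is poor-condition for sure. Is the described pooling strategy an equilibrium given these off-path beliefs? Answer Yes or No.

On path, the buyer holds the prior and pays 4/11·16 + 7/11·5 = 9. Off path (no inspection), believing poor-condition, it pays 5.
good-condition: the inspection nets 9 − 3 = 6; no inspection nets 5. good-condition stays.
poor-condition: the inspection nets 9 − 6 = 3; no inspection nets 5. poor-condition would deviate.
A type deviates, so pooling fails.

No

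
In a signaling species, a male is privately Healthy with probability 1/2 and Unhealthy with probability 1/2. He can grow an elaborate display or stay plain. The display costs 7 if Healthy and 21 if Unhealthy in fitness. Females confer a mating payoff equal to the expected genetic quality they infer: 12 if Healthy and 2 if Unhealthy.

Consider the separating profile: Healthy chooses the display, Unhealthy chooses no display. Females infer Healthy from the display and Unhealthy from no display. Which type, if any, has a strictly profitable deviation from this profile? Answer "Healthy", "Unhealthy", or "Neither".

The display pays 12; no display pays 2.
Healthy: assigned the display, nets 12 − 7 = 5; deviating to no display nets 2.
Unhealthy: assigned no display, nets 2; deviating to the display nets 12 − 21 = -9.
Both types strictly prefer their assigned action; no profitable deviation.

Neither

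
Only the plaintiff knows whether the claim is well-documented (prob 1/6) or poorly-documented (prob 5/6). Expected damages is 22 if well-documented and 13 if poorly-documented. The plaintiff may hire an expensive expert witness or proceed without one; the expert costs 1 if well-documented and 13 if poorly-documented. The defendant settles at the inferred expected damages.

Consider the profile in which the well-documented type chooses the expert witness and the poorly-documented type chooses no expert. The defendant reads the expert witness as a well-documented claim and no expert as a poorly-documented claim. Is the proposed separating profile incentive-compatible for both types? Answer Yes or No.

Under these beliefs, the expert witness earns settlement 22 and no expert earns settlement 13.
well-documented: the expert witness nets 22 − 1 = 21; no expert nets 13. well-documented prefers the expert witness.
poorly-documented: the expert witness nets 22 − 13 = 9; no expert nets 13. poorly-documented prefers no expert.
Neither type deviates, so the separating profile is an equilibrium.

Yes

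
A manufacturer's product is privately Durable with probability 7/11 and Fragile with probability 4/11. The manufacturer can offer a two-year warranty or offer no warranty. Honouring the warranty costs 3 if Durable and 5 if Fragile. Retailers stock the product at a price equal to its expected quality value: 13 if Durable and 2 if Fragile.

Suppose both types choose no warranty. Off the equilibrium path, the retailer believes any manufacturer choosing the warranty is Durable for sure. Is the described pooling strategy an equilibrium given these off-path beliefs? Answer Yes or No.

No

On path, the retailer holds the prior and pays 7/11·13 + 4/11·2 = 9. Off path (the warranty), believing Durable, it pays 13.
Durable: no warranty nets 9; the warranty nets 13 − 3 = 10. Durable would deviate.
Fragile: no warranty nets 9; the warranty nets 13 − 5 = 8. Fragile stays.
A type deviates, so pooling fails.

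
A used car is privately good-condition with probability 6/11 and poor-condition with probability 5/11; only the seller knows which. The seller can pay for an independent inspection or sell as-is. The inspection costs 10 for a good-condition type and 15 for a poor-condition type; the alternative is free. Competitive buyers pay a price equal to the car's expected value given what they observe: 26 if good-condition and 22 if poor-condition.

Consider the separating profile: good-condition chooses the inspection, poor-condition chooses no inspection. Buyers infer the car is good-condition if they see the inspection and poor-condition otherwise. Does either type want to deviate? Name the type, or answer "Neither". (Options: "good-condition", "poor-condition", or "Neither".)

The inspection pays 26; no inspection pays 22.
good-condition: assigned the inspection, nets 26 − 10 = 16; deviating to no inspection nets 22.
poor-condition: assigned no inspection, nets 22; deviating to the inspection nets 26 − 15 = 11.
The good-condition type gains 6 by deviating.

good-condition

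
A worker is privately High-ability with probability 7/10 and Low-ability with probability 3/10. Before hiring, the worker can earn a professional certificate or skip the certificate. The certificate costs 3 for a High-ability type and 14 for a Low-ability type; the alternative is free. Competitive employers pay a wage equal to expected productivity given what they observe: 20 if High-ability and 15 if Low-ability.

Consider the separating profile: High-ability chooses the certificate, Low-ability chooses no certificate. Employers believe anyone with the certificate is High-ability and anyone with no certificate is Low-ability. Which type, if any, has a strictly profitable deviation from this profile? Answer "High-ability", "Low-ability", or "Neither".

The certificate pays 20; no certificate pays 15.
High-ability: assigned the certificate, nets 20 − 3 = 17; deviating to no certificate nets 15.
Low-ability: assigned no certificate, nets 15; deviating to the certificate nets 20 − 14 = 6.
Both types strictly prefer their assigned action; no profitable deviation.

Neither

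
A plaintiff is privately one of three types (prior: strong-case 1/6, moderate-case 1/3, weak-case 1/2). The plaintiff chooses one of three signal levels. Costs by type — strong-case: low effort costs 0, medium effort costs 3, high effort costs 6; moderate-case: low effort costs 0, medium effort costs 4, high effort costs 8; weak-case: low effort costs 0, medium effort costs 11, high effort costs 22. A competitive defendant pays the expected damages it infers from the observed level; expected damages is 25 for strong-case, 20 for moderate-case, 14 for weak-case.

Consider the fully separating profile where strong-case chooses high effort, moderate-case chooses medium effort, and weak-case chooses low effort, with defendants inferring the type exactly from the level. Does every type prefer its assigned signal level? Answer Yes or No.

Separating settlements: high effort → 25, medium effort → 20, low effort → 14.
strong-case (assigned high effort): low effort: 14 − 0 = 14; medium effort: 20 − 3 = 17; high effort: 25 − 6 = 19. strong-case stays.
moderate-case (assigned medium effort): low effort: 14 − 0 = 14; medium effort: 20 − 4 = 16; high effort: 25 − 8 = 17. moderate-case prefers high effort.
weak-case (assigned low effort): low effort: 14 − 0 = 14; medium effort: 20 − 11 = 9; high effort: 25 − 22 = 3. weak-case stays.
At least one type deviates; the separating profile fails.

No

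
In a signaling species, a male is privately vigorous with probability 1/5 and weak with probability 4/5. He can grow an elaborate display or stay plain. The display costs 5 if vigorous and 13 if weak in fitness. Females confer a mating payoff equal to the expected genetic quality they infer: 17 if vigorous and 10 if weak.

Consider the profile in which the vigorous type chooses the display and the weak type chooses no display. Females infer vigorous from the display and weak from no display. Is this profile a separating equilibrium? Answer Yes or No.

Yes

Under these beliefs, the display earns mating payoff 17 and no display earns mating payoff 10.
vigorous: the display nets 17 − 5 = 12; no display nets 10. vigorous prefers the display.
weak: the display nets 17 − 13 = 4; no display nets 10. weak prefers no display.
Neither type deviates, so the separating profile is an equilibrium.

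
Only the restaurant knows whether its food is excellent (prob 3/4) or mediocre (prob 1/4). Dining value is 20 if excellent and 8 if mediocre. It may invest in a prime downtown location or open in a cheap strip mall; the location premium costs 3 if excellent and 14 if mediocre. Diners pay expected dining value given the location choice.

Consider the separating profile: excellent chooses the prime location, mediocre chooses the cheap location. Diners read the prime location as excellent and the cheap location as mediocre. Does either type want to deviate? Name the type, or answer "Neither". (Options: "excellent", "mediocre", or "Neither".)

Neither

The prime location pays 20; the cheap location pays 8.
excellent: assigned the prime location, nets 20 − 3 = 17; deviating to the cheap location nets 8.
mediocre: assigned the cheap location, nets 8; deviating to the prime location nets 20 − 14 = 6.
Both types strictly prefer their assigned action; no profitable deviation.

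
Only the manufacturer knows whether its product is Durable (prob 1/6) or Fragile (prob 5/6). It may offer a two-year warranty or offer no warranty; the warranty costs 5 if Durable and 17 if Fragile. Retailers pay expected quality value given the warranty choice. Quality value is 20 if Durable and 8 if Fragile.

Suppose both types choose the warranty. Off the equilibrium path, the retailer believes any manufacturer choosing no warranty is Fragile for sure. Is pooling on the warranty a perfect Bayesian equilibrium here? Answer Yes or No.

On path, the retailer holds the prior and pays 1/6·20 + 5/6·8 = 10. Off path (no warranty), believing Fragile, it pays 8.
Durable: the warranty nets 10 − 5 = 5; no warranty nets 8. Durable would deviate.
Fragile: the warranty nets 10 − 17 = -7; no warranty nets 8. Fragile would deviate.
A type deviates, so pooling fails.

No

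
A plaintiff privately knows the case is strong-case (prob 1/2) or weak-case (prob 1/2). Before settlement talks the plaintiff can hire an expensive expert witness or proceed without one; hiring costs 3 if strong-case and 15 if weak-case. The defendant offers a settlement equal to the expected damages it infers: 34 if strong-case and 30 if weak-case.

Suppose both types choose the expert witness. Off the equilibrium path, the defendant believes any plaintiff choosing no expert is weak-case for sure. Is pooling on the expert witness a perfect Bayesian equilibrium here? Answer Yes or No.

No

On path, the defendant holds the prior and pays 1/2·34 + 1/2·30 = 32. Off path (no expert), believing weak-case, it pays 30.
strong-case: the expert witness nets 32 − 3 = 29; no expert nets 30. strong-case would deviate.
weak-case: the expert witness nets 32 − 15 = 17; no expert nets 30. weak-case would deviate.
A type deviates, so pooling fails.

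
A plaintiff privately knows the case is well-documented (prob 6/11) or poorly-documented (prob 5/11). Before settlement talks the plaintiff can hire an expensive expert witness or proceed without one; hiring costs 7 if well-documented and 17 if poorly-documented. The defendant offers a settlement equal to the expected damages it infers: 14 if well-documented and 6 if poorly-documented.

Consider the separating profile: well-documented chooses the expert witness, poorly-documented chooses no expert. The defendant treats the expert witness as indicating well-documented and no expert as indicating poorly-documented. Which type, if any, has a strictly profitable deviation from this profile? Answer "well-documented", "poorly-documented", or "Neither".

The expert witness pays 14; no expert pays 6.
well-documented: assigned the expert witness, nets 14 − 7 = 7; deviating to no expert nets 6.
poorly-documented: assigned no expert, nets 6; deviating to the expert witness nets 14 − 17 = -3.
Both types strictly prefer their assigned action; no profitable deviation.

Neither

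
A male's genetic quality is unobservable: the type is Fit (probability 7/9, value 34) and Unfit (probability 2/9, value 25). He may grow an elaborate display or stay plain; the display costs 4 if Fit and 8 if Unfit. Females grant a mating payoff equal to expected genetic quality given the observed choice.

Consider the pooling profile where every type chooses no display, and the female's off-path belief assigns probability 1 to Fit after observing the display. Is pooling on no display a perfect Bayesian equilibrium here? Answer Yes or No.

Yes

On path, the female holds the prior and pays 7/9·34 + 2/9·25 = 32. Off path (the display), believing Fit, it pays 34.
Fit: no display nets 32; the display nets 34 − 4 = 30. Fit stays.
Unfit: no display nets 32; the display nets 34 − 8 = 26. Unfit stays.
No type deviates, so pooling is sustained.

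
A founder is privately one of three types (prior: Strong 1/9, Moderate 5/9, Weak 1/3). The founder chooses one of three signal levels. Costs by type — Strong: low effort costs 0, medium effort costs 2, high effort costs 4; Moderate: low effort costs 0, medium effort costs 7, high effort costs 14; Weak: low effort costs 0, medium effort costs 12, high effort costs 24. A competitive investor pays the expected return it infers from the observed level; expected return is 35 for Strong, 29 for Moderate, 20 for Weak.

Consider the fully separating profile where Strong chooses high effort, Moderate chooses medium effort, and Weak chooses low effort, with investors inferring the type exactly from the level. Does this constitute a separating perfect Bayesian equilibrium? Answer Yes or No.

Separating valuations: high effort → 35, medium effort → 29, low effort → 20.
Strong (assigned high effort): low effort: 20 − 0 = 20; medium effort: 29 − 2 = 27; high effort: 35 − 4 = 31. Strong stays.
Moderate (assigned medium effort): low effort: 20 − 0 = 20; medium effort: 29 − 7 = 22; high effort: 35 − 14 = 21. Moderate stays.
Weak (assigned low effort): low effort: 20 − 0 = 20; medium effort: 29 − 12 = 17; high effort: 35 − 24 = 11. Weak stays.
Every type prefers its assigned level; separation holds.

Yes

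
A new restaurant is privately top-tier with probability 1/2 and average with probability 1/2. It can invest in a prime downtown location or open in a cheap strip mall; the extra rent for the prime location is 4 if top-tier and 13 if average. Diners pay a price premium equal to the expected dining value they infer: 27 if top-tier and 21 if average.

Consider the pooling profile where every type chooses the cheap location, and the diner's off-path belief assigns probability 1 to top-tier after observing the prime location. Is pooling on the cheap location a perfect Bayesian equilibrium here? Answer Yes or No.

Yes

On path, the diner holds the prior and pays 1/2·27 + 1/2·21 = 24. Off path (the prime location), believing top-tier, it pays 27.
top-tier: the cheap location nets 24; the prime location nets 27 − 4 = 23. top-tier stays.
average: the cheap location nets 24; the prime location nets 27 − 13 = 14. average stays.
No type deviates, so pooling is sustained.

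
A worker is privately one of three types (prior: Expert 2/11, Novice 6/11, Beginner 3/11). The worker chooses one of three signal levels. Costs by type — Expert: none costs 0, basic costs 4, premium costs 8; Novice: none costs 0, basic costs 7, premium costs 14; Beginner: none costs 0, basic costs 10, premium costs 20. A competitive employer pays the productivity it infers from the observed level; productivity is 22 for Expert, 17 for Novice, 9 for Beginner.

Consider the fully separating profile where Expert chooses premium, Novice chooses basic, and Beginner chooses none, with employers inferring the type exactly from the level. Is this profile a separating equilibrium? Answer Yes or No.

Yes

Separating wages: premium → 22, basic → 17, none → 9.
Expert (assigned premium): none: 9 − 0 = 9; basic: 17 − 4 = 13; premium: 22 − 8 = 14. Expert stays.
Novice (assigned basic): none: 9 − 0 = 9; basic: 17 − 7 = 10; premium: 22 − 14 = 8. Novice stays.
Beginner (assigned none): none: 9 − 0 = 9; basic: 17 − 10 = 7; premium: 22 − 20 = 2. Beginner stays.
Every type prefers its assigned level; separation holds.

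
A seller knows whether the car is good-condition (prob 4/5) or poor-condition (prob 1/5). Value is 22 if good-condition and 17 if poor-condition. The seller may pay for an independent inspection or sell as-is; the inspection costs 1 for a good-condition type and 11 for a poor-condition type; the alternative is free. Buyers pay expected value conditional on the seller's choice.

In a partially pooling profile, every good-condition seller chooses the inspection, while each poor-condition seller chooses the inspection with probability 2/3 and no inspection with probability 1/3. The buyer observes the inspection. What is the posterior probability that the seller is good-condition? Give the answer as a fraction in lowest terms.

6/7

P(the inspection) = (4/5)·1 + (1/5)·(2/3) = 14/15.
By Bayes' rule, P(good-condition | the inspection) = (4/5) / (14/15) = 6/7.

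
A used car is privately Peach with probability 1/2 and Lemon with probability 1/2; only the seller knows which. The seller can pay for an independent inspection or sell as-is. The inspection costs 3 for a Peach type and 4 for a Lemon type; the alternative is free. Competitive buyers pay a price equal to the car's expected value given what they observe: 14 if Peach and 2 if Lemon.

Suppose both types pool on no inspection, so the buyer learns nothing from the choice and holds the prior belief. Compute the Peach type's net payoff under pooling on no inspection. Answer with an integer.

8

Pooled price = 1/2·14 + 1/2·2 = 8.
Peach pays no cost for no inspection, so net payoff = 8.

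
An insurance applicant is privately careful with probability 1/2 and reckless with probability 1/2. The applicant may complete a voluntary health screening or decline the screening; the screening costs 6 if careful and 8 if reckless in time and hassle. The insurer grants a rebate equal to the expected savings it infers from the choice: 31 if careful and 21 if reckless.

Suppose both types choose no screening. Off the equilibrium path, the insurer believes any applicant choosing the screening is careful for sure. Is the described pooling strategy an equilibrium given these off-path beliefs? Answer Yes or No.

On path, the insurer holds the prior and pays 1/2·31 + 1/2·21 = 26. Off path (the screening), believing careful, it pays 31.
careful: no screening nets 26; the screening nets 31 − 6 = 25. careful stays.
reckless: no screening nets 26; the screening nets 31 − 8 = 23. reckless stays.
No type deviates, so pooling is sustained.

Yes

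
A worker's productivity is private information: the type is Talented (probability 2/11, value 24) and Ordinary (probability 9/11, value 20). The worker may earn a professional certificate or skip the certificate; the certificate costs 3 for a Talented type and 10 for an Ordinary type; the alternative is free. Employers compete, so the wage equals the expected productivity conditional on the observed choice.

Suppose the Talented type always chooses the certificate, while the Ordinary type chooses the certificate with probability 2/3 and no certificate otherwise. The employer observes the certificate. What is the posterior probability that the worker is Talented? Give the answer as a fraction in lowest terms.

1/4

P(the certificate) = (2/11)·1 + (9/11)·(2/3) = 8/11.
By Bayes' rule, P(Talented | the certificate) = (2/11) / (8/11) = 1/4.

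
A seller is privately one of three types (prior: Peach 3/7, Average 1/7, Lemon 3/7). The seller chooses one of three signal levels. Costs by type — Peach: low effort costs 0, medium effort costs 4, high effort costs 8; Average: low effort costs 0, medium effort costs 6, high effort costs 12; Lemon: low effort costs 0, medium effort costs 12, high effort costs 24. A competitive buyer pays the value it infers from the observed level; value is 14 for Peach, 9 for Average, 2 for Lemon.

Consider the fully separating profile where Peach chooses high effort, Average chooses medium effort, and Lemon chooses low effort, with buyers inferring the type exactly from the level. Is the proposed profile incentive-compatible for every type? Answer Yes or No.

Yes

Separating prices: high effort → 14, medium effort → 9, low effort → 2.
Peach (assigned high effort): low effort: 2 − 0 = 2; medium effort: 9 − 4 = 5; high effort: 14 − 8 = 6. Peach stays.
Average (assigned medium effort): low effort: 2 − 0 = 2; medium effort: 9 − 6 = 3; high effort: 14 − 12 = 2. Average stays.
Lemon (assigned low effort): low effort: 2 − 0 = 2; medium effort: 9 − 12 = -3; high effort: 14 − 24 = -10. Lemon stays.
Every type prefers its assigned level; separation holds.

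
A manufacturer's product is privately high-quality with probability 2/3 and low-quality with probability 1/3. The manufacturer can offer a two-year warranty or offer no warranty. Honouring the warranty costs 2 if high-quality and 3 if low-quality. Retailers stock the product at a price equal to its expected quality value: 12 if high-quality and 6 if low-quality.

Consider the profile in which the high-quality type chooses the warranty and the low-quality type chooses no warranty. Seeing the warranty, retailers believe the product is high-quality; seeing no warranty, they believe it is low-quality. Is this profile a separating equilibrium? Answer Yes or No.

No

Under these beliefs, the warranty earns price 12 and no warranty earns price 6.
high-quality: the warranty nets 12 − 2 = 10; no warranty nets 6. high-quality prefers the warranty.
low-quality: the warranty nets 12 − 3 = 9; no warranty nets 6. low-quality would deviate to the warranty.
low-quality has a profitable deviation, so the profile is not an equilibrium.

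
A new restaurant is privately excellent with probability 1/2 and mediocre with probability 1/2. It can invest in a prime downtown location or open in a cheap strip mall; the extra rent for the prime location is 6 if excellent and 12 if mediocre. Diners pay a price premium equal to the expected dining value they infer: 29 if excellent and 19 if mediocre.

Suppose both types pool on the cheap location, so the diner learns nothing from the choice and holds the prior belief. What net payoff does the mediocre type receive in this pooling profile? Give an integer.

24

Pooled price premium = 1/2·29 + 1/2·19 = 24.
mediocre pays no cost for the cheap location, so net payoff = 24.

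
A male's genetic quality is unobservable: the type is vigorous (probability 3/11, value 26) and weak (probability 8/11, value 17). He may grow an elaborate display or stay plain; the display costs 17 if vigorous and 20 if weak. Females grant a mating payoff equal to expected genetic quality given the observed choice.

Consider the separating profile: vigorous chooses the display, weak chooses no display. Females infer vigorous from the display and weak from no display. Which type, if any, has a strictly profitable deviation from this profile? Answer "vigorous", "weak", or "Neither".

The display pays 26; no display pays 17.
vigorous: assigned the display, nets 26 − 17 = 9; deviating to no display nets 17.
weak: assigned no display, nets 17; deviating to the display nets 26 − 20 = 6.
The vigorous type gains 8 by deviating.

vigorous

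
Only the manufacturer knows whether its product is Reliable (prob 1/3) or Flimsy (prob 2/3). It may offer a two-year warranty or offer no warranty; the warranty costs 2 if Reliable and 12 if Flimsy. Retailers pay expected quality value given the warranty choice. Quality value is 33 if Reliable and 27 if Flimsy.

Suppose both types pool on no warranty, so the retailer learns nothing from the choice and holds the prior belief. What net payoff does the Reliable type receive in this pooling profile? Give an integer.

29

Pooled price = 1/3·33 + 2/3·27 = 29.
Reliable pays no cost for no warranty, so net payoff = 29.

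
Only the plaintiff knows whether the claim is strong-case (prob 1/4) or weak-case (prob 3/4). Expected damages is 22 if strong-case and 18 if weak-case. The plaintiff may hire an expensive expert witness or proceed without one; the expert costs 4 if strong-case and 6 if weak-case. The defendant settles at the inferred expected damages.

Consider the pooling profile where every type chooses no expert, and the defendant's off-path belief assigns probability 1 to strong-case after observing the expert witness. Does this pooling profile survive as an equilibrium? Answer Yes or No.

On path, the defendant holds the prior and pays 1/4·22 + 3/4·18 = 19. Off path (the expert witness), believing strong-case, it pays 22.
strong-case: no expert nets 19; the expert witness nets 22 − 4 = 18. strong-case stays.
weak-case: no expert nets 19; the expert witness nets 22 − 6 = 16. weak-case stays.
No type deviates, so pooling is sustained.

Yes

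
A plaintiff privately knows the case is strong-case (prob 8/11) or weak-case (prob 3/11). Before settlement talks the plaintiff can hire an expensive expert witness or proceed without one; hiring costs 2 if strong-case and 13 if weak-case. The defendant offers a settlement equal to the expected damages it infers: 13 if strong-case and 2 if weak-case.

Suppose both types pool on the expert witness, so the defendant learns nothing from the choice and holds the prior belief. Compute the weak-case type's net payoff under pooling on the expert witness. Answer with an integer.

Pooled settlement = 8/11·13 + 3/11·2 = 10.
weak-case pays cost 13 for the expert witness, so net payoff = 10 − 13 = -3.

-3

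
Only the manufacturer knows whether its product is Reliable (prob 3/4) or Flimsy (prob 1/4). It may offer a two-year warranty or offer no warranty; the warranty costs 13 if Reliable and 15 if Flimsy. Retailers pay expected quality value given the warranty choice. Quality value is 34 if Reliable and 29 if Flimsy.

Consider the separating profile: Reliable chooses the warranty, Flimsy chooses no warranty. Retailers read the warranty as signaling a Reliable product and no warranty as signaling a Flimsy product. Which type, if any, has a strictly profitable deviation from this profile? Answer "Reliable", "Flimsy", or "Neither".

Reliable

The warranty pays 34; no warranty pays 29.
Reliable: assigned the warranty, nets 34 − 13 = 21; deviating to no warranty nets 29.
Flimsy: assigned no warranty, nets 29; deviating to the warranty nets 34 − 15 = 19.
The Reliable type gains 8 by deviating.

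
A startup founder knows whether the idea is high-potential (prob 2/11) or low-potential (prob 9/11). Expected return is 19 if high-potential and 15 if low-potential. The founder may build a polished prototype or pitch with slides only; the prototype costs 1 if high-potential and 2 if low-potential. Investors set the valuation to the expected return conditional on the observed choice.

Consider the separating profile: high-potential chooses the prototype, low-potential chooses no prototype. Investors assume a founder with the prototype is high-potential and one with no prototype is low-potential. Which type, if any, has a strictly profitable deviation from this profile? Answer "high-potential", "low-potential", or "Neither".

low-potential

The prototype pays 19; no prototype pays 15.
high-potential: assigned the prototype, nets 19 − 1 = 18; deviating to no prototype nets 15.
low-potential: assigned no prototype, nets 15; deviating to the prototype nets 19 − 2 = 17.
The low-potential type gains 2 by deviating.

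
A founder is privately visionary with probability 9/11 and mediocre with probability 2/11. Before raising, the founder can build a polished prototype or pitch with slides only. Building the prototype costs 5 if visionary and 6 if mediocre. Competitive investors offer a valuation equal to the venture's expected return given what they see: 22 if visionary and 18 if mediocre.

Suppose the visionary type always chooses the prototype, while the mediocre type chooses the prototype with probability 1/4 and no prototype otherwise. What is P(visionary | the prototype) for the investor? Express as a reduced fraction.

P(the prototype) = (9/11)·1 + (2/11)·(1/4) = 19/22.
By Bayes' rule, P(visionary | the prototype) = (9/11) / (19/22) = 18/19.

18/19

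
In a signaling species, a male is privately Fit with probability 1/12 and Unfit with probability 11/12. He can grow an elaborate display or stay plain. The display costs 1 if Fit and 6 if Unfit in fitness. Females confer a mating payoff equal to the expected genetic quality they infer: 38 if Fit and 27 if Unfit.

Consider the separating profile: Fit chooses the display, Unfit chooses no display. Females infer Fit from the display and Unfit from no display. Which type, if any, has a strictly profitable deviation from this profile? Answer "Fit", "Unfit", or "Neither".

The display pays 38; no display pays 27.
Fit: assigned the display, nets 38 − 1 = 37; deviating to no display nets 27.
Unfit: assigned no display, nets 27; deviating to the display nets 38 − 6 = 32.
The Unfit type gains 5 by deviating.

Unfit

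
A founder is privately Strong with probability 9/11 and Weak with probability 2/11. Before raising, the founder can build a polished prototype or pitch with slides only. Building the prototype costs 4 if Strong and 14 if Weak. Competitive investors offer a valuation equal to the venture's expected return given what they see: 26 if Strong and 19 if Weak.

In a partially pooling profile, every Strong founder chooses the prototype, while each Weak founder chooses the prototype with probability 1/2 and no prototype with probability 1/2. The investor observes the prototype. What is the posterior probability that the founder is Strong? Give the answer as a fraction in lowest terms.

P(the prototype) = (9/11)·1 + (2/11)·(1/2) = 10/11.
By Bayes' rule, P(Strong | the prototype) = (9/11) / (10/11) = 9/10.

9/10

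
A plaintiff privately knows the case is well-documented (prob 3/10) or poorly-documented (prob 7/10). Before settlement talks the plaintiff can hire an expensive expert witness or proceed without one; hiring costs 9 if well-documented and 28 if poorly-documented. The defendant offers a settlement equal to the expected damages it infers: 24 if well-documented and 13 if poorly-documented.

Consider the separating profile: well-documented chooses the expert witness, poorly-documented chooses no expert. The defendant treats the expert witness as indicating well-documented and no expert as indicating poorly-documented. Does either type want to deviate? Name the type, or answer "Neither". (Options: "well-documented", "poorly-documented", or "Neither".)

Neither

The expert witness pays 24; no expert pays 13.
well-documented: assigned the expert witness, nets 24 − 9 = 15; deviating to no expert nets 13.
poorly-documented: assigned no expert, nets 13; deviating to the expert witness nets 24 − 28 = -4.
Both types strictly prefer their assigned action; no profitable deviation.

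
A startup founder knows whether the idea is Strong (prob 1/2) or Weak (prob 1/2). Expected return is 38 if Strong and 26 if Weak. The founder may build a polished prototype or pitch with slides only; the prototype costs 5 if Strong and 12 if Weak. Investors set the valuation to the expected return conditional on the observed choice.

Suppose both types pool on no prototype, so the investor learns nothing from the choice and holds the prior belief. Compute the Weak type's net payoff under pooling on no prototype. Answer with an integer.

Pooled valuation = 1/2·38 + 1/2·26 = 32.
Weak pays no cost for no prototype, so net payoff = 32.

32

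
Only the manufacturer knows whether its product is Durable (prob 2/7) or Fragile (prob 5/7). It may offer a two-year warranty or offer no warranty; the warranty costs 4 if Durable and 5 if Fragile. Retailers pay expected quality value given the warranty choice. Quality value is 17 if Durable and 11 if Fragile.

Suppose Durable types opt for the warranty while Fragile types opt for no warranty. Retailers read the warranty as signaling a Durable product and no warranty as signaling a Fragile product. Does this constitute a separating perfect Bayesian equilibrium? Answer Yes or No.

No

Under these beliefs, the warranty earns price 17 and no warranty earns price 11.
Durable: the warranty nets 17 − 4 = 13; no warranty nets 11. Durable prefers the warranty.
Fragile: the warranty nets 17 − 5 = 12; no warranty nets 11. Fragile would deviate to the warranty.
Fragile has a profitable deviation, so the profile is not an equilibrium.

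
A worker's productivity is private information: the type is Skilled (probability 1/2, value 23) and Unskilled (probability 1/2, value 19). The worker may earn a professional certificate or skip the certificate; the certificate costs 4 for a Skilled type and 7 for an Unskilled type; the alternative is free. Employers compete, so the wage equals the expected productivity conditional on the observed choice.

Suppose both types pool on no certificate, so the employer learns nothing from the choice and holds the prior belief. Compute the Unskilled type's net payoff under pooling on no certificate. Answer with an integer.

21

Pooled wage = 1/2·23 + 1/2·19 = 21.
Unskilled pays no cost for no certificate, so net payoff = 21.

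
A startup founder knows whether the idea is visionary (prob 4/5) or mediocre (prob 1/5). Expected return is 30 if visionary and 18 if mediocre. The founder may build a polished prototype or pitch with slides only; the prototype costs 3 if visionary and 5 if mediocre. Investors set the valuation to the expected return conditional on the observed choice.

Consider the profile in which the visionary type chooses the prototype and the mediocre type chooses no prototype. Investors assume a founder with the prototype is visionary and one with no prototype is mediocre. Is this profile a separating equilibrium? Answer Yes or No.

Under these beliefs, the prototype earns valuation 30 and no prototype earns valuation 18.
visionary: the prototype nets 30 − 3 = 27; no prototype nets 18. visionary prefers the prototype.
mediocre: the prototype nets 30 − 5 = 25; no prototype nets 18. mediocre would deviate to the prototype.
mediocre has a profitable deviation, so the profile is not an equilibrium.

No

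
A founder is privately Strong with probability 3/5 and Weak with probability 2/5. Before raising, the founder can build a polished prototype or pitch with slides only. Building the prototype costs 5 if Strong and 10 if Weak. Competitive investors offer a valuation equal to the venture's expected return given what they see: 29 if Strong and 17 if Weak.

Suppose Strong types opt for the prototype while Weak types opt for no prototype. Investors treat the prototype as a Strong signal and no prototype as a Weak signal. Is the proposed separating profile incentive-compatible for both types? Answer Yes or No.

No

Under these beliefs, the prototype earns valuation 29 and no prototype earns valuation 17.
Strong: the prototype nets 29 − 5 = 24; no prototype nets 17. Strong prefers the prototype.
Weak: the prototype nets 29 − 10 = 19; no prototype nets 17. Weak would deviate to the prototype.
Weak has a profitable deviation, so the profile is not an equilibrium.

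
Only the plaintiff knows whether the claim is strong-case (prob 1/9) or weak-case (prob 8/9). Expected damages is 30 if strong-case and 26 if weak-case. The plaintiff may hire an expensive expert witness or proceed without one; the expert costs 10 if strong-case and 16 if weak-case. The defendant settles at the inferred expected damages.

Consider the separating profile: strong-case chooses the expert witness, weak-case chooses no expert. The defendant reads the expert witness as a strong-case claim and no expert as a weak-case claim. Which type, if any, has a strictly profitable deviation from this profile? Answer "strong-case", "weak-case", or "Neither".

The expert witness pays 30; no expert pays 26.
strong-case: assigned the expert witness, nets 30 − 10 = 20; deviating to no expert nets 26.
weak-case: assigned no expert, nets 26; deviating to the expert witness nets 30 − 16 = 14.
The strong-case type gains 6 by deviating.

strong-case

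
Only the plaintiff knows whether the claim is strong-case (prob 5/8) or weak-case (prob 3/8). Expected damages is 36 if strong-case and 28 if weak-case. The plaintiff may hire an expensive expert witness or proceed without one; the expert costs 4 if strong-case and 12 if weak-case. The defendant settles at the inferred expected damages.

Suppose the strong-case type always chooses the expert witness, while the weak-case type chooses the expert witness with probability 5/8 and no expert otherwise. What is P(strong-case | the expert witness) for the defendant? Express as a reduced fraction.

P(the expert witness) = (5/8)·1 + (3/8)·(5/8) = 55/64.
By Bayes' rule, P(strong-case | the expert witness) = (5/8) / (55/64) = 8/11.

8/11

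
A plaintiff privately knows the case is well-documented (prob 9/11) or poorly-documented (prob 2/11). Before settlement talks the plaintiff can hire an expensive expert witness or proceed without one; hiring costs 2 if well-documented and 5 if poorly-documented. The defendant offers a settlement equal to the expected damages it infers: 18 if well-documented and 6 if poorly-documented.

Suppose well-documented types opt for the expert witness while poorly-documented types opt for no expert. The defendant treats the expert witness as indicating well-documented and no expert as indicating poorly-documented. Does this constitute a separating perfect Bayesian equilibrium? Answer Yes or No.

Under these beliefs, the expert witness earns settlement 18 and no expert earns settlement 6.
well-documented: the expert witness nets 18 − 2 = 16; no expert nets 6. well-documented prefers the expert witness.
poorly-documented: the expert witness nets 18 − 5 = 13; no expert nets 6. poorly-documented would deviate to the expert witness.
poorly-documented has a profitable deviation, so the profile is not an equilibrium.

No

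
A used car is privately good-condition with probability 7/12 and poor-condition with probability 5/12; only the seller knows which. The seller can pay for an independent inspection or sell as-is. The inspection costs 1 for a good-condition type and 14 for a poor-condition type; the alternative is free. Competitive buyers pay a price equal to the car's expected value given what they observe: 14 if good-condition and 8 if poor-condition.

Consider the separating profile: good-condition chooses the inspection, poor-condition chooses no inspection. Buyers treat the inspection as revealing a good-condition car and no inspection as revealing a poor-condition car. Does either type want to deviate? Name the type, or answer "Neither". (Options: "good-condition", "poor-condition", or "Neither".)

The inspection pays 14; no inspection pays 8.
good-condition: assigned the inspection, nets 14 − 1 = 13; deviating to no inspection nets 8.
poor-condition: assigned no inspection, nets 8; deviating to the inspection nets 14 − 14 = 0.
Both types strictly prefer their assigned action; no profitable deviation.

Neither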